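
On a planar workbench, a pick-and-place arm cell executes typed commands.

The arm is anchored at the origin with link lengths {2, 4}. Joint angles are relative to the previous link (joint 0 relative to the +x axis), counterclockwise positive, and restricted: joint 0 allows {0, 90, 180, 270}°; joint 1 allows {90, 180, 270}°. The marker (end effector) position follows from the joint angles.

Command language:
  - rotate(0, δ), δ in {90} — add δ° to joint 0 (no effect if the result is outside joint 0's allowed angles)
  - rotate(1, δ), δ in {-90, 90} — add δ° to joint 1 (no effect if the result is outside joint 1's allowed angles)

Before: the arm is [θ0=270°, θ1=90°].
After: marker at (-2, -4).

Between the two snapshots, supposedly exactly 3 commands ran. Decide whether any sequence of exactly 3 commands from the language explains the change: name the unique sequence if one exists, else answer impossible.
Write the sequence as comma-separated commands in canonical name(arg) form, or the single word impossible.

rotate(0, 90), rotate(0, 90), rotate(0, 90)

start: [θ0=270°, θ1=90°]
t=1 rotate(0, 90) ⇒ [θ0=0°, θ1=90°]
t=2 rotate(0, 90) ⇒ [θ0=90°, θ1=90°]
t=3 rotate(0, 90) ⇒ [θ0=180°, θ1=90°]
no other 3-command option fits: unique.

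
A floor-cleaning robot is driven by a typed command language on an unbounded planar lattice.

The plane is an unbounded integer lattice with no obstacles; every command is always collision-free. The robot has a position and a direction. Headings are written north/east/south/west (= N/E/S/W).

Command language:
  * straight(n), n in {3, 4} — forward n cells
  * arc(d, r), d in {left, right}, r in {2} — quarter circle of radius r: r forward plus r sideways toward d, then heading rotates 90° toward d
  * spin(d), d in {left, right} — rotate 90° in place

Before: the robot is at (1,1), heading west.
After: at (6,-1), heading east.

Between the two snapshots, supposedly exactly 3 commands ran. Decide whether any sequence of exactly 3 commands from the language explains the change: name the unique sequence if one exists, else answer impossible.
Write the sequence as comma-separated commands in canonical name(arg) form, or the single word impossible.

key: cell and facing (now E) both changed — the 3 commands mix motion and turning
t0: at (1,1), heading west
1. spin(left) → at (1,1), heading south
2. arc(left, 2) → at (3,-1), heading east
3. straight(3) → at (6,-1), heading east
uniquely the one of 216 3-step routes that fits.

spin(left), arc(left, 2), straight(3)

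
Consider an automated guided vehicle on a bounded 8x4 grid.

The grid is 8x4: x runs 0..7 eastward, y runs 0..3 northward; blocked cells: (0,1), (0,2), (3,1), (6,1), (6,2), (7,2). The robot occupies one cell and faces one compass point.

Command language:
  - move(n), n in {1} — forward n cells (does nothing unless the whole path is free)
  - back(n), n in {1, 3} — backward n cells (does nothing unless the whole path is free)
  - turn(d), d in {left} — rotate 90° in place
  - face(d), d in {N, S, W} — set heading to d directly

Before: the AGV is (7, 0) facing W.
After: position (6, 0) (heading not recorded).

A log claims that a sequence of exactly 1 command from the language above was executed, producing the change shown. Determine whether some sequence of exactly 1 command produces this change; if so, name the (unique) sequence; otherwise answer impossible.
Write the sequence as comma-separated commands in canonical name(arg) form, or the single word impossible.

move(1)

begin: (7, 0) facing W
[1] after move(1): (6, 0) facing W
no rival 1-sequence matches.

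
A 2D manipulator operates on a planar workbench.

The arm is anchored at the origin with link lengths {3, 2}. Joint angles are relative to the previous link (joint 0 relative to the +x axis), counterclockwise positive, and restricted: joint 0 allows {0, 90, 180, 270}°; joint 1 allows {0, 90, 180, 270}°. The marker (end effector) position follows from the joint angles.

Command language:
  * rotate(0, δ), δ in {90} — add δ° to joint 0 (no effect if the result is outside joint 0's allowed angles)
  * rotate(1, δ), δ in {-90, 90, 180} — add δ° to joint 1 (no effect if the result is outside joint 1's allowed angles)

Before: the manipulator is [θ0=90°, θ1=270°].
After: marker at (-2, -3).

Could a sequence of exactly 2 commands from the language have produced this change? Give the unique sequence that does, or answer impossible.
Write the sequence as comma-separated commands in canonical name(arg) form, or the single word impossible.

rotate(0, 90), rotate(0, 90)

from: [θ0=90°, θ1=270°]
t=1 rotate(0, 90) ⇒ [θ0=180°, θ1=270°]
t=2 rotate(0, 90) ⇒ [θ0=270°, θ1=270°]
no other 2-command option fits: unique.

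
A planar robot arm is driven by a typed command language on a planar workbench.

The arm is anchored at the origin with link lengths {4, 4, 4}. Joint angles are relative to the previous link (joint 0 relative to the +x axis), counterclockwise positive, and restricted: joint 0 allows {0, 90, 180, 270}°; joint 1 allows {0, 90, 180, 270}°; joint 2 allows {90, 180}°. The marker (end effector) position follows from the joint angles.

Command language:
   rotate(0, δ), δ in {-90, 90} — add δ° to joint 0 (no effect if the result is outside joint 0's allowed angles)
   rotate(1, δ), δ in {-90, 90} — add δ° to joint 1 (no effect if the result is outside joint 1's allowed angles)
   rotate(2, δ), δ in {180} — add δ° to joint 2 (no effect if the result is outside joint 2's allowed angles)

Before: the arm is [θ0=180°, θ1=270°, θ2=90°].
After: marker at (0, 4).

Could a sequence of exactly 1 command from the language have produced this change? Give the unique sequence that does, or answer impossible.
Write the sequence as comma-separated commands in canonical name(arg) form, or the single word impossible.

rotate(1, -90)

initial: [θ0=180°, θ1=270°, θ2=90°]
1. rotate(1, -90) → [θ0=180°, θ1=180°, θ2=90°]
all 5 alternatives checked — unique.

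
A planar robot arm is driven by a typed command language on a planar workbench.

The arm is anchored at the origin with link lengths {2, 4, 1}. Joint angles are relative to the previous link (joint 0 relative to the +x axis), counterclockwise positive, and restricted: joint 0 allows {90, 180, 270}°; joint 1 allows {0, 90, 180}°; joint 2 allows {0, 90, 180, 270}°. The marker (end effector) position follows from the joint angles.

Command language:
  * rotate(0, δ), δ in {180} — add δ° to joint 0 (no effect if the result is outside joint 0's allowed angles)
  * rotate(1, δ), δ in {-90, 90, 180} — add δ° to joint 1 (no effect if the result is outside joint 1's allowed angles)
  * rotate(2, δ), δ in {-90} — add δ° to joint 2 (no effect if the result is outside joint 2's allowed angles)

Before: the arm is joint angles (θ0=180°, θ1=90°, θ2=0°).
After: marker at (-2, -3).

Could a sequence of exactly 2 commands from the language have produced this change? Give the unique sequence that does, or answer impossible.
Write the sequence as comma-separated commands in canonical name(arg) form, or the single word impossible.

t0: joint angles (θ0=180°, θ1=90°, θ2=0°)
t=1 rotate(2, -90) ⇒ joint angles (θ0=180°, θ1=90°, θ2=270°)
t=2 rotate(2, -90) ⇒ joint angles (θ0=180°, θ1=90°, θ2=180°)
no other 2-command option fits: unique.

rotate(2, -90), rotate(2, -90)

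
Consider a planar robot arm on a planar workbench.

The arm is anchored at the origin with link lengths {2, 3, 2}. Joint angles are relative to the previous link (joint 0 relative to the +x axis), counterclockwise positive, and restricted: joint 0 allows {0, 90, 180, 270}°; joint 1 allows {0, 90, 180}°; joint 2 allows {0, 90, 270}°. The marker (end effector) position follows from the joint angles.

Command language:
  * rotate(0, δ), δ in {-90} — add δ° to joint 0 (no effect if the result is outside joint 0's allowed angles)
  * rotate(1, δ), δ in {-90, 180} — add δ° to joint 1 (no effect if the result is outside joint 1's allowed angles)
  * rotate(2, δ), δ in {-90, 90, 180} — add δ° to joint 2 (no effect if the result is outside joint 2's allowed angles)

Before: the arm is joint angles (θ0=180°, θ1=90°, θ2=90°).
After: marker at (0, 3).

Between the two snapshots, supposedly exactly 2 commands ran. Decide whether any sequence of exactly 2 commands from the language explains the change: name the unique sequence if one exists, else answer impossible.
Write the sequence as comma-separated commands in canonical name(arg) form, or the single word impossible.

from: joint angles (θ0=180°, θ1=90°, θ2=90°)
t=1 rotate(0, -90) ⇒ joint angles (θ0=90°, θ1=90°, θ2=90°)
t=2 rotate(0, -90) ⇒ joint angles (θ0=0°, θ1=90°, θ2=90°)
all 36 alternatives checked — unique.

rotate(0, -90), rotate(0, -90)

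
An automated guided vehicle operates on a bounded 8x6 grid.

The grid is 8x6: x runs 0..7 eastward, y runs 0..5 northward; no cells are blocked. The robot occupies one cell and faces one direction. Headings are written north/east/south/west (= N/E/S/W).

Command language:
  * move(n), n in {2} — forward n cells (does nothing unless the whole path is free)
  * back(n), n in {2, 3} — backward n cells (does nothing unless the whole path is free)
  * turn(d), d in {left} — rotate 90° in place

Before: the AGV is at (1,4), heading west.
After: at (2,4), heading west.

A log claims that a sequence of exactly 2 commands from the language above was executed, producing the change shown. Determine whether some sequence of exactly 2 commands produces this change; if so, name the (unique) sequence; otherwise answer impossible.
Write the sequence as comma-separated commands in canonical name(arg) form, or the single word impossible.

key: still facing W at the end — nothing in the sequence rotates
t0: at (1,4), heading west
step 1 (back(3)): at (4,4), heading west
step 2 (move(2)): at (2,4), heading west
no rival 2-sequence matches.

back(3), move(2)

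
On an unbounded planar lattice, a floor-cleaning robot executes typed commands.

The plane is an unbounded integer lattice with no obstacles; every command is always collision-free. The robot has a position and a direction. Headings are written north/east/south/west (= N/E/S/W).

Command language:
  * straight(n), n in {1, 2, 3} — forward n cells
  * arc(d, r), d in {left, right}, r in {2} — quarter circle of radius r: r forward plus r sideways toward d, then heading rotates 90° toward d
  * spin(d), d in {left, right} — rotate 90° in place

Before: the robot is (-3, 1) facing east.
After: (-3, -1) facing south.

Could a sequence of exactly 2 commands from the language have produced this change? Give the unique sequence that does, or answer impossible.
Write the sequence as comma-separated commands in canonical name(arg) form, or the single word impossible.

key: cell and facing (now S) both changed — the 2 commands mix motion and turning
t0: (-3, 1) facing east
t=1 spin(right) ⇒ (-3, 1) facing south
t=2 straight(2) ⇒ (-3, -1) facing south
uniquely the one of 49 2-step routes that fits.

spin(right), straight(2)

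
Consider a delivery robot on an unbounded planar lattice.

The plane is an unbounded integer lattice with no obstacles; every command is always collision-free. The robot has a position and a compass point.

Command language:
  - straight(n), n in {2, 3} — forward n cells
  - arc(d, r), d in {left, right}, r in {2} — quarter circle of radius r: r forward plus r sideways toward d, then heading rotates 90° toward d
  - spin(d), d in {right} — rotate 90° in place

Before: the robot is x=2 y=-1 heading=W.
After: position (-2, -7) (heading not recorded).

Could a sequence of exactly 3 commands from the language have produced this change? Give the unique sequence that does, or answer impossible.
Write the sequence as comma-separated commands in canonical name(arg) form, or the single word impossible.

arc(left, 2), straight(2), arc(right, 2)

key: running arc(right, 2) before arc(left, 2) would end elsewhere — order is forced
t0: x=2 y=-1 heading=W
t=1 arc(left, 2) ⇒ x=0 y=-3 heading=S
t=2 straight(2) ⇒ x=0 y=-5 heading=S
t=3 arc(right, 2) ⇒ x=-2 y=-7 heading=W
no rival 3-sequence matches.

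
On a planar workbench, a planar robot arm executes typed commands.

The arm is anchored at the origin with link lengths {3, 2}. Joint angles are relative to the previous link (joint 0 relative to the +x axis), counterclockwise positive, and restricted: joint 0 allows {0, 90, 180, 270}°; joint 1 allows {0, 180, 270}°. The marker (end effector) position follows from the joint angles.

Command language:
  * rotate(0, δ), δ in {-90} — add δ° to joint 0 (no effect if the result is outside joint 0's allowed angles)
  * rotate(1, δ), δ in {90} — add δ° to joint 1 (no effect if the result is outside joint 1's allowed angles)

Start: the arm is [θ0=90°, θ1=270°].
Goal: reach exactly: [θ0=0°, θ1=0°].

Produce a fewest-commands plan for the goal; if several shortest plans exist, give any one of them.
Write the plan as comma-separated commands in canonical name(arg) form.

rotate(1, 90), rotate(0, -90)

from: [θ0=90°, θ1=270°]
1. rotate(1, 90) → [θ0=90°, θ1=0°]
2. rotate(0, -90) → [θ0=0°, θ1=0°]
minimal: 2 command(s), checked below 2.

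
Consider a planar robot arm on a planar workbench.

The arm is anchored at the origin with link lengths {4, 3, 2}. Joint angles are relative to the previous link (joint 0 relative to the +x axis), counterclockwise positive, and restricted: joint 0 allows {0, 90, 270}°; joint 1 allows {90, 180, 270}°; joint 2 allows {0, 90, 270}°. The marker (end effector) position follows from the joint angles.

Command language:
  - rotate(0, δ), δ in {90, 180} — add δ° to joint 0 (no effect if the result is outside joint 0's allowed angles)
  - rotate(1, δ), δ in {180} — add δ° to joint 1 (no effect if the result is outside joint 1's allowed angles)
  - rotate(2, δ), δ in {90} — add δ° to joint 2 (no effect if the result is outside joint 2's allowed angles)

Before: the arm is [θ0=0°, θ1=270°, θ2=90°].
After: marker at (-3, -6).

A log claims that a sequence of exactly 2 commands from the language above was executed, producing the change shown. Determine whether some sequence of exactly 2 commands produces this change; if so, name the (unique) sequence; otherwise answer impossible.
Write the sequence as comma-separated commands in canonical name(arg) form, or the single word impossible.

key: running rotate(0, 180) before rotate(0, 90) would end elsewhere — order is forced
begin: [θ0=0°, θ1=270°, θ2=90°]
t=1 rotate(0, 90) ⇒ [θ0=90°, θ1=270°, θ2=90°]
t=2 rotate(0, 180) ⇒ [θ0=270°, θ1=270°, θ2=90°]
no other 2-command option fits: unique.

rotate(0, 90), rotate(0, 180)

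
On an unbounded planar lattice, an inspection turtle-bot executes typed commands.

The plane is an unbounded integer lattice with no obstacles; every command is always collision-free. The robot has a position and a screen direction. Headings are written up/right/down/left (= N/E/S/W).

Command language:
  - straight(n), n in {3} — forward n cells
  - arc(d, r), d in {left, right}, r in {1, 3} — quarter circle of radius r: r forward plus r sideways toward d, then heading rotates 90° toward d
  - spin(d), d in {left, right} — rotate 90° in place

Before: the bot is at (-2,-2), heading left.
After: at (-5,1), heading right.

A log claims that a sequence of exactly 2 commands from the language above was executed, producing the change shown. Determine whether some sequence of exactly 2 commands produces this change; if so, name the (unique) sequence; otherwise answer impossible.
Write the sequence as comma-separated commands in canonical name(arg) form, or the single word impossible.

key: running spin(right) before arc(right, 3) would end elsewhere — order is forced
initial: at (-2,-2), heading left
t=1 arc(right, 3) ⇒ at (-5,1), heading up
t=2 spin(right) ⇒ at (-5,1), heading right
all 49 alternatives checked — unique.

arc(right, 3), spin(right)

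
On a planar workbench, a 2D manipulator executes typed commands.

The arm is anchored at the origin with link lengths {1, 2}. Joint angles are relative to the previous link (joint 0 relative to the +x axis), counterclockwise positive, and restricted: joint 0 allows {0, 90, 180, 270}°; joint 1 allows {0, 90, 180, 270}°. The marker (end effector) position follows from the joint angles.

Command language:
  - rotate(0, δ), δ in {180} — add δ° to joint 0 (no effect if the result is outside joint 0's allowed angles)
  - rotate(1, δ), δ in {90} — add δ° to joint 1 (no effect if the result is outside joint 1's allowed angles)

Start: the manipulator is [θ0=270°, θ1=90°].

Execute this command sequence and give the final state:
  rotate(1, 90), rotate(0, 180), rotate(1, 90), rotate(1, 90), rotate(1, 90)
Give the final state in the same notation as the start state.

[θ0=90°, θ1=90°]

t0: [θ0=270°, θ1=90°]
1. rotate(1, 90) → [θ0=270°, θ1=180°]
2. rotate(0, 180) → [θ0=90°, θ1=180°]
3. rotate(1, 90) → [θ0=90°, θ1=270°]
4. rotate(1, 90) → [θ0=90°, θ1=0°]
5. rotate(1, 90) → [θ0=90°, θ1=90°]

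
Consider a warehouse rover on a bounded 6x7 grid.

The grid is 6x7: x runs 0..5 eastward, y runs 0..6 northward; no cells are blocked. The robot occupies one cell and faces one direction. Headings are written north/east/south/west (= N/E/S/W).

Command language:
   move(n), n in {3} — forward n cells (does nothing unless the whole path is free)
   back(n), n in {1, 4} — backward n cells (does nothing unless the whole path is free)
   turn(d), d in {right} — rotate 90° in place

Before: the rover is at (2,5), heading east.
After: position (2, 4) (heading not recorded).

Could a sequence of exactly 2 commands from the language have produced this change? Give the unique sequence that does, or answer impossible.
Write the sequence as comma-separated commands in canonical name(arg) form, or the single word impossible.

impossible

all 16 sequences checked — none match.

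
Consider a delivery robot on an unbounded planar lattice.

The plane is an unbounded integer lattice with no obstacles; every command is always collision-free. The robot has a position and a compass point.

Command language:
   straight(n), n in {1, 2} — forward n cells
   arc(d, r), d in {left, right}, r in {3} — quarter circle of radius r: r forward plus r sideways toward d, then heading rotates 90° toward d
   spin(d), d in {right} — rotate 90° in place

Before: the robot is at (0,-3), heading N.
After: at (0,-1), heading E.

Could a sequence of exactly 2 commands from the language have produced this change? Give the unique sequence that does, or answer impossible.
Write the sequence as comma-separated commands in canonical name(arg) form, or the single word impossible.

key: order matters: swapping straight(2) and spin(right) lands elsewhere
initial: at (0,-3), heading N
1. straight(2) → at (0,-1), heading N
2. spin(right) → at (0,-1), heading E
all 25 alternatives checked — unique.

straight(2), spin(right)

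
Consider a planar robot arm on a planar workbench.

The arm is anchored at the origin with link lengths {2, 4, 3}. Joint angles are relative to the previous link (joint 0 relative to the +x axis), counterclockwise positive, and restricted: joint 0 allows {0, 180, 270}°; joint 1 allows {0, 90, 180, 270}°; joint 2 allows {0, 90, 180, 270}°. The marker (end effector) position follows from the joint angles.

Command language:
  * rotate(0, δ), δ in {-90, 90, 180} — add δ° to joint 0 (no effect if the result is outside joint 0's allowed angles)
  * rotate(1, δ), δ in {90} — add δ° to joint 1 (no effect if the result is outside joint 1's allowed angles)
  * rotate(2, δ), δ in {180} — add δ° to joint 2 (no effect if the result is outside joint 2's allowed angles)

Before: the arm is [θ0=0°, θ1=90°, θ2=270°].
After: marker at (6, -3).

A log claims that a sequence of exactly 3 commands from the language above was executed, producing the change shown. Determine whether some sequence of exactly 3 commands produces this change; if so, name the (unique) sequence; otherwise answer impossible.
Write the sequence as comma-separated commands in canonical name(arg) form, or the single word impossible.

rotate(1, 90), rotate(1, 90), rotate(1, 90)

from: [θ0=0°, θ1=90°, θ2=270°]
[1] after rotate(1, 90): [θ0=0°, θ1=180°, θ2=270°]
[2] after rotate(1, 90): [θ0=0°, θ1=270°, θ2=270°]
[3] after rotate(1, 90): [θ0=0°, θ1=0°, θ2=270°]
uniquely the one of 125 3-step routes that fits.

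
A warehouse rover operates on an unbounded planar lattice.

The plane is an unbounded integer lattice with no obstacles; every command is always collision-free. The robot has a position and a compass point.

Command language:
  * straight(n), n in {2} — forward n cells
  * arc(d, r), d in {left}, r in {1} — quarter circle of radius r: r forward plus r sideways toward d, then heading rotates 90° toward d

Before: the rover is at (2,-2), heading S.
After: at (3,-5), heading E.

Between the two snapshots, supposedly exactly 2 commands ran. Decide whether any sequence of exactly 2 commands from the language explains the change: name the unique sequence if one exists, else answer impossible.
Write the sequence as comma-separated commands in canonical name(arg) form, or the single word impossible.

straight(2), arc(left, 1)

key: position moved to (3,-5) AND the heading swung to E — translation plus rotation needed
begin: at (2,-2), heading S
step 1 (straight(2)): at (2,-4), heading S
step 2 (arc(left, 1)): at (3,-5), heading E
uniquely the one of 4 2-step routes that fits.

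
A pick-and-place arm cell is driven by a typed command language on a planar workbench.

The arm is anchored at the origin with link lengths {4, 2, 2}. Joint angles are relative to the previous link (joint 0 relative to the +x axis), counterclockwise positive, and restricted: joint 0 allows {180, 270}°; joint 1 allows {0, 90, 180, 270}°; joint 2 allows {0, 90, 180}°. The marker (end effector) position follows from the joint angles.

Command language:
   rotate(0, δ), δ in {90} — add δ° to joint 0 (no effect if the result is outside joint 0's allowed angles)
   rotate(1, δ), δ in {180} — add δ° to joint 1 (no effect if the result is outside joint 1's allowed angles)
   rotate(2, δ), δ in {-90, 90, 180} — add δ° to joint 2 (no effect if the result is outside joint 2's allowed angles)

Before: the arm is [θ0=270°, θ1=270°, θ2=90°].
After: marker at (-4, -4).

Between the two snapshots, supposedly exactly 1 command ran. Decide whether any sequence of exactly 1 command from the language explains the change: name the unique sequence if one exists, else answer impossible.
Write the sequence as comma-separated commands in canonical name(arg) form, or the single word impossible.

t0: [θ0=270°, θ1=270°, θ2=90°]
1. rotate(2, -90) → [θ0=270°, θ1=270°, θ2=0°]
no rival 1-sequence matches.

rotate(2, -90)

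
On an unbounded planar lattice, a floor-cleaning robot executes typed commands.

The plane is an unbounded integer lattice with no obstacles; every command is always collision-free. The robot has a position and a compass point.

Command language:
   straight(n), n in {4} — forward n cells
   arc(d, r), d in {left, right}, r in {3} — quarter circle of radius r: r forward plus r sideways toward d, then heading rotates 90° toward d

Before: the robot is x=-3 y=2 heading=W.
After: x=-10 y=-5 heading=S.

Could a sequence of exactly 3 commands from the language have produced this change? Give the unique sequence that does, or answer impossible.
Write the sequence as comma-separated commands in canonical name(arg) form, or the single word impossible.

key: position moved to (-10,-5) AND the heading swung to S — translation plus rotation needed
begin: x=-3 y=2 heading=W
t=1 straight(4) ⇒ x=-7 y=2 heading=W
t=2 arc(left, 3) ⇒ x=-10 y=-1 heading=S
t=3 straight(4) ⇒ x=-10 y=-5 heading=S
all 27 alternatives checked — unique.

straight(4), arc(left, 3), straight(4)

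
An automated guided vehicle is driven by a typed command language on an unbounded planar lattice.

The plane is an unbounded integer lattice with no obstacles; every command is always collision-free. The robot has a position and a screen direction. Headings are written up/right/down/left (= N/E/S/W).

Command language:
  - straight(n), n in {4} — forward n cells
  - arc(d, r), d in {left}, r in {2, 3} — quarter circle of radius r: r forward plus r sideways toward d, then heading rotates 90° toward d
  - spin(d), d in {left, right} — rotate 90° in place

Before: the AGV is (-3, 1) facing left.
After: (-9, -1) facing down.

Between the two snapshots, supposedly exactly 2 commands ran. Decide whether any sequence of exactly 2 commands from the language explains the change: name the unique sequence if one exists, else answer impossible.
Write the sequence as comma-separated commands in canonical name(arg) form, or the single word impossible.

key: position moved to (-9,-1) AND the heading swung to S — translation plus rotation needed
t0: (-3, 1) facing left
step 1 (straight(4)): (-7, 1) facing left
step 2 (arc(left, 2)): (-9, -1) facing down
no rival 2-sequence matches.

straight(4), arc(left, 2)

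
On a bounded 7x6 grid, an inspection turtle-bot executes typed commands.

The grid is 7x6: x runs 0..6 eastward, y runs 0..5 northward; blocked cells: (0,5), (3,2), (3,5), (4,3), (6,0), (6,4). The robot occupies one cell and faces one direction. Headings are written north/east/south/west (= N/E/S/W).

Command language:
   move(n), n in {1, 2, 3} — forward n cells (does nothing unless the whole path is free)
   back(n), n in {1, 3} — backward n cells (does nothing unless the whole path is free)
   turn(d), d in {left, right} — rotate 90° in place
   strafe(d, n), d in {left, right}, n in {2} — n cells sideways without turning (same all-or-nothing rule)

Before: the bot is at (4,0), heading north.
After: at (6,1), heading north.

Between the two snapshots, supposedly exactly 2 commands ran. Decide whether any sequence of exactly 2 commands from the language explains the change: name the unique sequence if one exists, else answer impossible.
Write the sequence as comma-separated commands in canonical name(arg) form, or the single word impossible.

move(1), strafe(right, 2)

key: still facing N at the end — nothing in the sequence rotates
from: at (4,0), heading north
[1] after move(1): at (4,1), heading north
[2] after strafe(right, 2): at (6,1), heading north
no rival 2-sequence matches.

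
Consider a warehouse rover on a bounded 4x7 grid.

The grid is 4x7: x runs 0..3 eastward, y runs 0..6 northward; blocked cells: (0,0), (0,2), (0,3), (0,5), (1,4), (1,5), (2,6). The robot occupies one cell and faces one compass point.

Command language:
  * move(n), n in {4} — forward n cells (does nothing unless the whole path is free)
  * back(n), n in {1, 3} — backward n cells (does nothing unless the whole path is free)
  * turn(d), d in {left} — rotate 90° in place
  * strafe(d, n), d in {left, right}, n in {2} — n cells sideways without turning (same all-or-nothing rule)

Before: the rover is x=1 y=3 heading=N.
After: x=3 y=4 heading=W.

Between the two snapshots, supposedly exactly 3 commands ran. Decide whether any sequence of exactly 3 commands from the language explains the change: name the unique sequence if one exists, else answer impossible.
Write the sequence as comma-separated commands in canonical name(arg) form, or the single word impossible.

no 3-step route produces this change.

impossible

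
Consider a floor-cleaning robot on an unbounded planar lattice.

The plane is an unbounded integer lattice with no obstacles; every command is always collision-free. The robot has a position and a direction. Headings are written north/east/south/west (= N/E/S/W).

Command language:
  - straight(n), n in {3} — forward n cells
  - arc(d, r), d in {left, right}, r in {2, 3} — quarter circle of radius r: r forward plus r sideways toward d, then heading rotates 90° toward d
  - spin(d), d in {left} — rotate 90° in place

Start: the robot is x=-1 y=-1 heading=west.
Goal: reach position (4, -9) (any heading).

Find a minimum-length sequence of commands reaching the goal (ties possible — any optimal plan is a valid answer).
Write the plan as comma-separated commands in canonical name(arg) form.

from: x=-1 y=-1 heading=west
1. arc(left, 3) → x=-4 y=-4 heading=south
2. arc(left, 3) → x=-1 y=-7 heading=east
3. straight(3) → x=2 y=-7 heading=east
4. arc(right, 2) → x=4 y=-9 heading=south
minimal: 4 command(s), checked below 4.

arc(left, 3), arc(left, 3), straight(3), arc(right, 2)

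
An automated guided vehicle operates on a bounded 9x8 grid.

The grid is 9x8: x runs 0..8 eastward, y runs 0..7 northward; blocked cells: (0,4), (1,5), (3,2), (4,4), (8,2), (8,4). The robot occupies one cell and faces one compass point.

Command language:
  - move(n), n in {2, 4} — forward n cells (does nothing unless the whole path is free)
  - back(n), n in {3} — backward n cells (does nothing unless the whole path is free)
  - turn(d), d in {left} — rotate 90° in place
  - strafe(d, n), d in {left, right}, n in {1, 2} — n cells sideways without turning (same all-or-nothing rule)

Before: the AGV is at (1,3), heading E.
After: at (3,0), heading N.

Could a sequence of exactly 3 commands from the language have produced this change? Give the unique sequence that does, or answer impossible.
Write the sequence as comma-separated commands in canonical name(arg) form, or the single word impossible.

key: order matters: swapping turn(left) and strafe(right, 2) lands elsewhere
begin: at (1,3), heading E
[1] after turn(left): at (1,3), heading N
[2] after back(3): at (1,0), heading N
[3] after strafe(right, 2): at (3,0), heading N
no rival 3-sequence matches.

turn(left), back(3), strafe(right, 2)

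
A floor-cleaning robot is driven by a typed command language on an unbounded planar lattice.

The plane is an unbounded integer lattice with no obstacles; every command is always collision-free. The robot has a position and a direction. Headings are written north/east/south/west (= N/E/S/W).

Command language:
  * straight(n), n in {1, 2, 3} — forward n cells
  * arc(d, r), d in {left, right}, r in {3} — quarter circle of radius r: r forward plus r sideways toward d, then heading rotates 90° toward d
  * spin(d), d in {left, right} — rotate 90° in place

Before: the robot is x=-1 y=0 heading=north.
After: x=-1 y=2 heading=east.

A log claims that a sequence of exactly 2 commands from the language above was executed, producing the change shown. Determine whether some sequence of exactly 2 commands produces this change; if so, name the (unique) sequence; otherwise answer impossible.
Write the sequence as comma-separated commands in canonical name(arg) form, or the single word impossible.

straight(2), spin(right)

key: running spin(right) before straight(2) would end elsewhere — order is forced
initial: x=-1 y=0 heading=north
[1] after straight(2): x=-1 y=2 heading=north
[2] after spin(right): x=-1 y=2 heading=east
no rival 2-sequence matches.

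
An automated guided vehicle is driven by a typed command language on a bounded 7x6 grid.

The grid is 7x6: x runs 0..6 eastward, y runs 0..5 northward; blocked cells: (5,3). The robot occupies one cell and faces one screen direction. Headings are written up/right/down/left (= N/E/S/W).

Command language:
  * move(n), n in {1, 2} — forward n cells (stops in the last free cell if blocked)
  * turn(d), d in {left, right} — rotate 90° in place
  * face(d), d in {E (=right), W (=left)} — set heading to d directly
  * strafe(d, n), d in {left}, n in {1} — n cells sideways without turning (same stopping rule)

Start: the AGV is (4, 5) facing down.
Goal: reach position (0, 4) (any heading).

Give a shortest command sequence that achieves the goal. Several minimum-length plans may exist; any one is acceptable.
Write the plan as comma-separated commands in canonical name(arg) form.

initial: (4, 5) facing down
t=1 turn(right) ⇒ (4, 5) facing left
t=2 move(2) ⇒ (2, 5) facing left
t=3 move(2) ⇒ (0, 5) facing left
t=4 strafe(left, 1) ⇒ (0, 4) facing left
shorter routes all fall short; 4 is best.

turn(right), move(2), move(2), strafe(left, 1)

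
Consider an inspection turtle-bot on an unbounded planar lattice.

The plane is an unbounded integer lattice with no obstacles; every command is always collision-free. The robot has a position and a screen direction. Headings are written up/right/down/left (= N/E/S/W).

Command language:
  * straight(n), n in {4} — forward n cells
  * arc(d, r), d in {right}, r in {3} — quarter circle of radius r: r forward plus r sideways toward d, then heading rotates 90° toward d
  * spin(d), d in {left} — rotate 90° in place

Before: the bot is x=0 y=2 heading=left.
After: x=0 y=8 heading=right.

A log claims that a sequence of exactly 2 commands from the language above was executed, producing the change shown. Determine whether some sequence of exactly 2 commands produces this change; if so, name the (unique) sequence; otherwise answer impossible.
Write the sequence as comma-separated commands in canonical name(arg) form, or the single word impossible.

key: cell and facing (now E) both changed — the 2 commands mix motion and turning
start: x=0 y=2 heading=left
1. arc(right, 3) → x=-3 y=5 heading=up
2. arc(right, 3) → x=0 y=8 heading=right
no other 2-command option fits: unique.

arc(right, 3), arc(right, 3)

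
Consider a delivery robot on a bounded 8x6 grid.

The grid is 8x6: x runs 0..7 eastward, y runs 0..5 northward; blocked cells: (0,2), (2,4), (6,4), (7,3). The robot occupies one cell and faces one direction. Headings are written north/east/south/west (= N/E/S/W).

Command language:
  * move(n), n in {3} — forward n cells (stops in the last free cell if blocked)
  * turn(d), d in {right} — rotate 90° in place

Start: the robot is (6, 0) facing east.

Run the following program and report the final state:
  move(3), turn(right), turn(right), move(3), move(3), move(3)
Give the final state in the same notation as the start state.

begin: (6, 0) facing east
step 1 (move(3)): (7, 0) facing east
step 2 (turn(right)): (7, 0) facing south
step 3 (turn(right)): (7, 0) facing west
step 4 (move(3)): (4, 0) facing west
step 5 (move(3)): (1, 0) facing west
step 6 (move(3)): (0, 0) facing west

(0, 0) facing west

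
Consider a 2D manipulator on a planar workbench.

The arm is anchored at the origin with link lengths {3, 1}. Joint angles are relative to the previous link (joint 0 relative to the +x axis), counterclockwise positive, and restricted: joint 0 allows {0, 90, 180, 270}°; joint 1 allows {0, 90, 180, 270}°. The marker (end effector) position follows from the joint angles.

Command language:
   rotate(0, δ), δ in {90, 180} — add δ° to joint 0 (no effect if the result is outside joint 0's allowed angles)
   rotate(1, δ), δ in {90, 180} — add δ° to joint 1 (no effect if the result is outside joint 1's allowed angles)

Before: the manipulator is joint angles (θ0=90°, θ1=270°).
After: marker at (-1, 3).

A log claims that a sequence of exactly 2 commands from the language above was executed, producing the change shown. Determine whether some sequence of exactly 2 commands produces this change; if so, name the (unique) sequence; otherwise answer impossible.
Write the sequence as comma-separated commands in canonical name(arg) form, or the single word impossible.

t0: joint angles (θ0=90°, θ1=270°)
t=1 rotate(1, 90) ⇒ joint angles (θ0=90°, θ1=0°)
t=2 rotate(1, 90) ⇒ joint angles (θ0=90°, θ1=90°)
no other 2-command option fits: unique.

rotate(1, 90), rotate(1, 90)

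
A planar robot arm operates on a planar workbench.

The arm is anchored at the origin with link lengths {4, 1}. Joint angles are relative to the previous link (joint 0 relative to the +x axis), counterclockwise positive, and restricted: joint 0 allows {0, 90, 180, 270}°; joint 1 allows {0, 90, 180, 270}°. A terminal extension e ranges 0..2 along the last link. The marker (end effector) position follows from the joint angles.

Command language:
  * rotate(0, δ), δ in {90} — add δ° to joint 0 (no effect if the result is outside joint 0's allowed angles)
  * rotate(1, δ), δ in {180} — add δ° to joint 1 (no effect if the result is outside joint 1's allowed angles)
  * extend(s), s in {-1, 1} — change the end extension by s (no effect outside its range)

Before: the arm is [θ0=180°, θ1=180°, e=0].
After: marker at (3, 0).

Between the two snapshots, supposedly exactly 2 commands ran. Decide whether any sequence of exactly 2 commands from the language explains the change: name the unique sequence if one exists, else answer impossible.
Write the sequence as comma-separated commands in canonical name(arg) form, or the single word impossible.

t0: [θ0=180°, θ1=180°, e=0]
1. rotate(0, 90) → [θ0=270°, θ1=180°, e=0]
2. rotate(0, 90) → [θ0=0°, θ1=180°, e=0]
no other 2-command option fits: unique.

rotate(0, 90), rotate(0, 90)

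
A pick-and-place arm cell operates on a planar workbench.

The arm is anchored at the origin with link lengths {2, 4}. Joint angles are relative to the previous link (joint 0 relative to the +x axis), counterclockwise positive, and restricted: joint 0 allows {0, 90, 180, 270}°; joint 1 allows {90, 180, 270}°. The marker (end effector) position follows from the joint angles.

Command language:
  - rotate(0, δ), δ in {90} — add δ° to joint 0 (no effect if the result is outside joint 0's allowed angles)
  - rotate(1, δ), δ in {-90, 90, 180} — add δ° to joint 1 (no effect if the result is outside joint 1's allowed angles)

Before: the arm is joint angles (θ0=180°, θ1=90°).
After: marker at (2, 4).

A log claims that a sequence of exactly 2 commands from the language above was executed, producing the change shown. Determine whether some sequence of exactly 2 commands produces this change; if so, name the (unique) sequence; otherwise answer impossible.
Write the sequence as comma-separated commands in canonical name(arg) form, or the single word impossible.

start: joint angles (θ0=180°, θ1=90°)
step 1 (rotate(0, 90)): joint angles (θ0=270°, θ1=90°)
step 2 (rotate(0, 90)): joint angles (θ0=0°, θ1=90°)
no other 2-command option fits: unique.

rotate(0, 90), rotate(0, 90)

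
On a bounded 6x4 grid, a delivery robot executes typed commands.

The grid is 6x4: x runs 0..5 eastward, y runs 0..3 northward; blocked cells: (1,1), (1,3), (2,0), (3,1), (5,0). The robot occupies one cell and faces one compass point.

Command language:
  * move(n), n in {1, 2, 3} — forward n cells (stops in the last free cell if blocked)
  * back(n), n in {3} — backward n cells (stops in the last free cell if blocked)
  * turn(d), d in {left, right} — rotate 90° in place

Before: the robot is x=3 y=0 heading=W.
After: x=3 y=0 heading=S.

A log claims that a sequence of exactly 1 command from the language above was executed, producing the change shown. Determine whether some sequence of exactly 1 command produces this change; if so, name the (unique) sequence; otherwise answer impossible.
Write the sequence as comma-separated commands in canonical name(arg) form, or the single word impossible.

turn(left)

key: (3,0) unchanged — the single command moves nothing
initial: x=3 y=0 heading=W
step 1 (turn(left)): x=3 y=0 heading=S
uniquely the one of 6 1-step routes that fits.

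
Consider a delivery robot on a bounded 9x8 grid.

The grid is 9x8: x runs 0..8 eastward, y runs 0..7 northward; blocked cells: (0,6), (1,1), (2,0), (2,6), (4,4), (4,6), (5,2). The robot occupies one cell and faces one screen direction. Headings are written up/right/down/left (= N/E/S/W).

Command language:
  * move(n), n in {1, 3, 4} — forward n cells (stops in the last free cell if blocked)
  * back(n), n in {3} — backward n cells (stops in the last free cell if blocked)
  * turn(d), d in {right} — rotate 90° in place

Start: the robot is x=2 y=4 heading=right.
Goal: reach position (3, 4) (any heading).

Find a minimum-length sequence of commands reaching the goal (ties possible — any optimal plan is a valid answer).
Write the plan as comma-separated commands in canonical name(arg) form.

move(3)

start: x=2 y=4 heading=right
1. move(3) → x=3 y=4 heading=right
no 0-step plan works, so 1 is optimal.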